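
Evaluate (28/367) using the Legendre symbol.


p = 367 is prime, so compute (28/367) with the reciprocity algorithm (Jacobi-symbol steps: pull out 2s via (2/n), flip via reciprocity, reduce):
  pull out 2: (2/367) = +1  (since 367 mod 8 = 7)
  pull out 2: (2/367) = +1  (since 367 mod 8 = 7)
  reciprocity: (7/367) -> -(367/7)
  reduce: (3/7)
  reciprocity: (3/7) -> -(7/3)
  reduce: (1/3)
  (1/3) = 1
Product of signs = 1
(28/367) = 1

1


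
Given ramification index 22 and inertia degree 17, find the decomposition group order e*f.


|D_P| = e * f
= 22 * 17
= 374

374


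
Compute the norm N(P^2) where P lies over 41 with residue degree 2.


N(P^a) = p^(a*f)
= 41^(2*2)
= 41^4
= 2825761

2825761


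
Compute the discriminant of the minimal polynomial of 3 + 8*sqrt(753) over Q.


The element 3 + 8*sqrt(753) has minimal polynomial:
x^2 - 6*x - 48183
Discriminant = (-6)^2 - 4*(-48183)
= 36 + 192732
= 192768

192768


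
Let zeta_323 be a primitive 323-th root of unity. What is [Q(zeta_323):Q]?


The degree equals Euler's totient phi(323).
323 = 17 * 19
phi(323) = 288

288


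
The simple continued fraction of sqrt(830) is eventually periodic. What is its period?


Run the CF algorithm for sqrt(830).
a_0 = floor(sqrt(830)) = 28; set m_0=0, q_0=1.
Recurrence: m' = q*a - m,  q' = (d - m'^2)/q,  a' = floor((a_0 + m')/q').
  step 1: m=28, q=46, a=1
  step 2: m=18, q=11, a=4
  step 3: m=26, q=14, a=3
  step 4: m=16, q=41, a=1
  step 5: m=25, q=5, a=10
  step 6: m=25, q=41, a=1
  step 7: m=16, q=14, a=3
  step 8: m=26, q=11, a=4
  step 9: m=18, q=46, a=1
  step 10: m=28, q=1, a=56
a_10 = 2*a_0 = 56, so the period closes here.
sqrt(830) = [28; 1, 4, 3, 1, 10, 1, 3, 4, 1, 56]
Period length = 10

10


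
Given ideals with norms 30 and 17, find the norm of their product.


N(IJ) = N(I) * N(J)
= 30 * 17
= 510

510


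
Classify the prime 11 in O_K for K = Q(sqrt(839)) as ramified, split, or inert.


K = Q(sqrt(839)). Since d mod 4 = 3, disc(K) = 3356.
Check p | disc: 3356 mod 11 = 1.
p does not divide disc. Compute Legendre symbol (d/p):
3^((11-1)/2) mod 11 = 1
(d/p) = 1, so p splits: (p) = P*P' with e=1, f=1, g=2.
Therefore p is split.

split


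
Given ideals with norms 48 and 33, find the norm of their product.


N(IJ) = N(I) * N(J)
= 48 * 33
= 1584

1584


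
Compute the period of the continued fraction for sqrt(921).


Run the CF algorithm for sqrt(921).
a_0 = floor(sqrt(921)) = 30; set m_0=0, q_0=1.
Recurrence: m' = q*a - m,  q' = (d - m'^2)/q,  a' = floor((a_0 + m')/q').
  step 1: m=30, q=21, a=2
  step 2: m=12, q=37, a=1
  step 3: m=25, q=8, a=6
  step 4: m=23, q=49, a=1
  step 5: m=26, q=5, a=11
  step 6: m=29, q=16, a=3
  step 7: m=19, q=35, a=1
  step 8: m=16, q=19, a=2
  step 9: m=22, q=23, a=2
  step 10: m=24, q=15, a=3
  step 11: m=21, q=32, a=1
  step 12: m=11, q=25, a=1
  step 13: m=14, q=29, a=1
  step 14: m=15, q=24, a=1
  step 15: m=9, q=35, a=1
  step 16: m=26, q=7, a=8
  step 17: m=30, q=3, a=20
  step 18: m=30, q=7, a=8
  step 19: m=26, q=35, a=1
  step 20: m=9, q=24, a=1
  step 21: m=15, q=29, a=1
  step 22: m=14, q=25, a=1
  step 23: m=11, q=32, a=1
  step 24: m=21, q=15, a=3
  step 25: m=24, q=23, a=2
  step 26: m=22, q=19, a=2
  step 27: m=16, q=35, a=1
  step 28: m=19, q=16, a=3
  step 29: m=29, q=5, a=11
  step 30: m=26, q=49, a=1
  step 31: m=23, q=8, a=6
  step 32: m=25, q=37, a=1
  step 33: m=12, q=21, a=2
  step 34: m=30, q=1, a=60
a_34 = 2*a_0 = 60, so the period closes here.
sqrt(921) = [30; 2, 1, 6, 1, 11, 3, 1, 2, 2, 3, 1, 1, 1, 1, 1, 8, 20, 8, 1, 1, 1, 1, 1, 3, 2, 2, 1, 3, 11, 1, 6, 1, 2, 60]
Period length = 34

34


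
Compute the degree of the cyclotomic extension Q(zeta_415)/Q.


The degree equals Euler's totient phi(415).
415 = 5 * 83
phi(415) = 328

328


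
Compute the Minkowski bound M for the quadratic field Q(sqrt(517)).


d = 517, d mod 4 = 1, so disc(K) = d = 517; |disc(K)| = 517
Real quadratic field, so n = 2, s = r2 = 0, r1 = 2
M = (n!/n^n) * (4/pi)^s * sqrt(|disc(K)|) = (2!/2^2) * (4/pi)^0 * sqrt(517)
= 0.5 * 1.000000 * 22.737634
= 11.3688

11.3688


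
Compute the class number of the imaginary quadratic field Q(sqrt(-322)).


K = Q(sqrt(-322)). d mod 4 = 2, so D = disc(K) = 4d = -1288
h(K) equals the number of primitive reduced positive-definite forms (a, b, c) = a*x^2 + b*x*y + c*y^2 with b^2 - 4ac = D,
where reduced means |b| <= a <= c, with b >= 0 whenever |b| = a or a = c, and primitive means gcd(a, b, c) = 1.
Reduced forces 3a^2 <= |D| = 1288, so 1 <= a <= 20; b must have the parity of D, and c = (b^2 - D)/(4a) must be an integer >= a.
Enumerate a = 1..20, b in [-a, a]:
  a=1: (1, 0, 322)  [1]
  a=2: (2, 0, 161)  [1]
  a=3..6: none
  a=7: (7, 0, 46)  [1]
  a=8..12: none
  a=13: (13, -8, 26), (13, 8, 26)  [2]
  a=14: (14, 0, 23)  [1]
  a=15..16: none
  a=17: (17, -2, 19), (17, 2, 19)  [2]
  a=18..20: none
Total reduced forms: 1 + 1 + 1 + 2 + 1 + 2 = 8
h = 8

8


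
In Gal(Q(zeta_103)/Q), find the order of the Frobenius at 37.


The Frobenius at p in Gal(Q(zeta_n)/Q) = (Z/nZ)* is the class of p, so its order is ord_103(37), the smallest k >= 1 with 37^k = 1 mod 103.
n = 103 = 103, phi(103) = 102; the order divides phi(n).
Divisors of 102: 1, 2, 3, 6, 17, 34, 51, 102
Repeated squaring mod 103: 37^1 = 37, 37^2 = 30, 37^4 = 76, 37^8 = 8, 37^16 = 64, 37^32 = 79, 37^64 = 61
Test divisors in increasing order:
  k=1: 37^1 = 37 mod 103
  k=2: 37^2 = 30 mod 103
  k=3: 37^3 = 30 * 37 = 80 mod 103
  k=6: 37^6 = 76 * 30 = 14 mod 103
  k=17: 37^17 = 64 * 37 = 102 mod 103
  k=34: 37^34 = 79 * 30 = 1 mod 103  <- first divisor giving 1
Order = 34

34


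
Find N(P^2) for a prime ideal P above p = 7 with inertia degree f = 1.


N(P^a) = p^(a*f)
= 7^(2*1)
= 7^2
= 49

49


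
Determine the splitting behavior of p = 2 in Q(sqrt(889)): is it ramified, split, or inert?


K = Q(sqrt(889)). Since d mod 4 = 1, disc(K) = 889.
Check p | disc: 889 mod 2 = 1.
p=2 does not divide disc (d is 1 mod 4). 2 splits iff d = 1 mod 8.
d mod 8 = 1, so (d/2) = 1.
(d/p) = 1, so p splits: (p) = P*P' with e=1, f=1, g=2.
Therefore p is split.

split


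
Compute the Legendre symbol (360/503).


p = 503 is prime, so compute (360/503) with the reciprocity algorithm (Jacobi-symbol steps: pull out 2s via (2/n), flip via reciprocity, reduce):
  pull out 2: (2/503) = +1  (since 503 mod 8 = 7)
  pull out 2: (2/503) = +1  (since 503 mod 8 = 7)
  pull out 2: (2/503) = +1  (since 503 mod 8 = 7)
  reciprocity: (45/503) -> +(503/45)
  reduce: (8/45)
  pull out 2: (2/45) = -1  (since 45 mod 8 = 5)
  pull out 2: (2/45) = -1  (since 45 mod 8 = 5)
  pull out 2: (2/45) = -1  (since 45 mod 8 = 5)
  (1/45) = 1
Product of signs = -1
(360/503) = -1

-1


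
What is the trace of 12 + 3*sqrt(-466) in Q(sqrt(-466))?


Tr(a + b*sqrt(d)) = (a + b*sqrt(d)) + (a - b*sqrt(d)) = 2a
= 2 * (12)
= 24

24


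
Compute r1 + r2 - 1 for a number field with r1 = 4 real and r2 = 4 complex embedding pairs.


By Dirichlet's unit theorem:
rank = r1 + r2 - 1
= 4 + 4 - 1
= 7

7


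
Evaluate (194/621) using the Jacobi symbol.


Compute (194/621) via quadratic reciprocity:
  pull out 2: (2/621) = -1  (since 621 mod 8 = 5)
  reciprocity: (97/621) -> +(621/97)
  reduce: (39/97)
  reciprocity: (39/97) -> +(97/39)
  reduce: (19/39)
  reciprocity: (19/39) -> -(39/19)
  reduce: (1/19)
  (1/19) = 1
Product of signs = 1

1


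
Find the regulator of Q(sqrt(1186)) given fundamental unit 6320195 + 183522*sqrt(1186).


epsilon = 6320195 + 183522*sqrt(1186)
= 1.2640e+07
R = ln(1.2640e+07)
= 16.3524

16.3524


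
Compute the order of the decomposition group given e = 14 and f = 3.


|D_P| = e * f
= 14 * 3
= 42

42


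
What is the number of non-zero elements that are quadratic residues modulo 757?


For prime p, the number of non-zero quadratic residues is (p-1)/2.
= (757-1)/2
= 378

378


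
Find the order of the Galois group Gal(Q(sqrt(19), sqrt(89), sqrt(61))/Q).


The 3 square roots of distinct primes are multiplicatively independent over Q,
so [K:Q] = 2^3 and Gal(K/Q) is isomorphic to (Z/2Z)^3.
|Gal| = 2^3 = 8

8


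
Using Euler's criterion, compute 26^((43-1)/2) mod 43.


p = 43 is prime and the exponent is (p-1)/2 = 21, so by Euler's criterion 26^21 = (26/43) = +1 or -1 mod 43.
Compute by square-and-multiply:
  21 = 16 + 4 + 1 (binary 10101)
  Repeated squaring mod 43: 26^1 = 26, 26^2 = 31, 26^4 = 15, 26^8 = 10, 26^16 = 14
  26^21 = 26^16 * 26^4 * 26^1 = 14 * 15 * 26 mod 43
    14 * 15 = 210 = 38 mod 43
    38 * 26 = 988 = 42 mod 43
  26^21 = 42 mod 43
Result 42 = p - 1 = -1 mod 43: 26 is a quadratic non-residue mod 43. As a residue in [0, p-1] the value is 42.
26^21 mod 43 = 42

42


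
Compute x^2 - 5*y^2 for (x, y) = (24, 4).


x^2 - d*y^2
= 24^2 - 5*4^2
= 576 - 80
= 496

496


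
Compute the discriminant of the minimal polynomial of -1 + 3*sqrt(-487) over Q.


The element -1 + 3*sqrt(-487) has minimal polynomial:
x^2 + 2*x + 4384
Discriminant = (2)^2 - 4*(4384)
= 4 - 17536
= -17532

-17532


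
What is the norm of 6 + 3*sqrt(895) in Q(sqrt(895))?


N(a + b*sqrt(d)) = a^2 - d*b^2
= (6)^2 - (895)*(3)^2
= 36 - 8055
= -8019

-8019


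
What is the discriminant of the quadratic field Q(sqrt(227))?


For K = Q(sqrt(d)) with d squarefree: disc(K) = d if d = 1 mod 4, and disc(K) = 4d if d = 2 or 3 mod 4.
Here d = 227, and d mod 4 = 3.
d = 3 mod 4, not 1 (O_K = Z[sqrt(d)]), so disc(K) = 4d = 4 * (227) = 908

908


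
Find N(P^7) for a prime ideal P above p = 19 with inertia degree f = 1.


N(P^a) = p^(a*f)
= 19^(7*1)
= 19^7
= 893871739

893871739


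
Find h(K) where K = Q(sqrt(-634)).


K = Q(sqrt(-634)). d mod 4 = 2, so D = disc(K) = 4d = -2536
h(K) equals the number of primitive reduced positive-definite forms (a, b, c) = a*x^2 + b*x*y + c*y^2 with b^2 - 4ac = D,
where reduced means |b| <= a <= c, with b >= 0 whenever |b| = a or a = c, and primitive means gcd(a, b, c) = 1.
Reduced forces 3a^2 <= |D| = 2536, so 1 <= a <= 29; b must have the parity of D, and c = (b^2 - D)/(4a) must be an integer >= a.
Enumerate a = 1..29, b in [-a, a]:
  a=1: (1, 0, 634)  [1]
  a=2: (2, 0, 317)  [1]
  a=3..4: none
  a=5: (5, -2, 127), (5, 2, 127)  [2]
  a=6..9: none
  a=10: (10, -8, 65), (10, 8, 65)  [2]
  a=11: (11, -4, 58), (11, 4, 58)  [2]
  a=12: none
  a=13: (13, -8, 50), (13, 8, 50)  [2]
  a=14..21: none
  a=22: (22, -4, 29), (22, 4, 29)  [2]
  a=23..24: none
  a=25: (25, -8, 26), (25, 8, 26)  [2]
  a=26..29: none
Total reduced forms: 1 + 1 + 2 + 2 + 2 + 2 + 2 + 2 = 14
h = 14

14


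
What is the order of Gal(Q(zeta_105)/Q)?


|Gal(Q(zeta_105)/Q)| = phi(105)
= 48

48


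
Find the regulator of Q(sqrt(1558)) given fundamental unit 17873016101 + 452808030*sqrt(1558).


epsilon = 17873016101 + 452808030*sqrt(1558)
= 3.5746e+10
R = ln(3.5746e+10)
= 24.2997

24.2997


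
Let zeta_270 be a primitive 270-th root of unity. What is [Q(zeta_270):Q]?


The degree equals Euler's totient phi(270).
270 = 2 * 3^3 * 5
phi(270) = 72

72


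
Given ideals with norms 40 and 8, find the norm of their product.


N(IJ) = N(I) * N(J)
= 40 * 8
= 320

320


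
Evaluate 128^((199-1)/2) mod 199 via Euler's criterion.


p = 199 is prime and the exponent is (p-1)/2 = 99, so by Euler's criterion 128^99 = (128/199) = +1 or -1 mod 199.
Compute by square-and-multiply:
  99 = 64 + 32 + 2 + 1 (binary 1100011)
  Repeated squaring mod 199: 128^1 = 128, 128^2 = 66, 128^4 = 177, 128^8 = 86, 128^16 = 33, 128^32 = 94, 128^64 = 80
  128^99 = 128^64 * 128^32 * 128^2 * 128^1 = 80 * 94 * 66 * 128 mod 199
    80 * 94 = 7520 = 157 mod 199
    157 * 66 = 10362 = 14 mod 199
    14 * 128 = 1792 = 1 mod 199
  128^99 = 1 mod 199
Result 1: 128 is a quadratic residue mod 199.
128^99 mod 199 = 1

1


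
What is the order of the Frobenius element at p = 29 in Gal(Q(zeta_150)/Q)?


The Frobenius at p in Gal(Q(zeta_n)/Q) = (Z/nZ)* is the class of p, so its order is ord_150(29), the smallest k >= 1 with 29^k = 1 mod 150.
n = 150 = 2 * 3 * 5^2, phi(150) = 40; the order divides phi(n).
Divisors of 40: 1, 2, 4, 5, 8, 10, 20, 40
Repeated squaring mod 150: 29^1 = 29, 29^2 = 91, 29^4 = 31, 29^8 = 61, 29^16 = 121, 29^32 = 91
Test divisors in increasing order:
  k=1: 29^1 = 29 mod 150
  k=2: 29^2 = 91 mod 150
  k=4: 29^4 = 31 mod 150
  k=5: 29^5 = 31 * 29 = 149 mod 150
  k=8: 29^8 = 61 mod 150
  k=10: 29^10 = 61 * 91 = 1 mod 150  <- first divisor giving 1
Order = 10

10


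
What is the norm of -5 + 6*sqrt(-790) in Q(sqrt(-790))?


N(a + b*sqrt(d)) = a^2 - d*b^2
= (-5)^2 - (-790)*(6)^2
= 25 + 28440
= 28465

28465


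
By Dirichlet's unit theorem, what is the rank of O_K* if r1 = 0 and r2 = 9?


By Dirichlet's unit theorem:
rank = r1 + r2 - 1
= 0 + 9 - 1
= 8

8


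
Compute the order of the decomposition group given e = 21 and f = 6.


|D_P| = e * f
= 21 * 6
= 126

126


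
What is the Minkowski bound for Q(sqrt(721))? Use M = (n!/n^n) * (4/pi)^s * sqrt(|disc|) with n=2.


d = 721, d mod 4 = 1, so disc(K) = d = 721; |disc(K)| = 721
Real quadratic field, so n = 2, s = r2 = 0, r1 = 2
M = (n!/n^n) * (4/pi)^s * sqrt(|disc(K)|) = (2!/2^2) * (4/pi)^0 * sqrt(721)
= 0.5 * 1.000000 * 26.851443
= 13.4257

13.4257


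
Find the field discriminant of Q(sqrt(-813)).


For K = Q(sqrt(d)) with d squarefree: disc(K) = d if d = 1 mod 4, and disc(K) = 4d if d = 2 or 3 mod 4.
Here d = -813, and d mod 4 = 3.
d = 3 mod 4, not 1 (O_K = Z[sqrt(d)]), so disc(K) = 4d = 4 * (-813) = -3252

-3252


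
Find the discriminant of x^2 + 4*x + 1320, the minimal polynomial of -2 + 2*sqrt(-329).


The element -2 + 2*sqrt(-329) has minimal polynomial:
x^2 + 4*x + 1320
Discriminant = (4)^2 - 4*(1320)
= 16 - 5280
= -5264

-5264


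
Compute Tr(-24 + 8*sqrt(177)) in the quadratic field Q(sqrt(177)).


Tr(a + b*sqrt(d)) = (a + b*sqrt(d)) + (a - b*sqrt(d)) = 2a
= 2 * (-24)
= -48

-48


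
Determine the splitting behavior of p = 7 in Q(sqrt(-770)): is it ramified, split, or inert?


K = Q(sqrt(-770)). Since d mod 4 = 2, disc(K) = -3080.
Check p | disc: -3080 mod 7 = 0.
p divides disc, so p ramifies: (p) = P^2 with e=2, f=1, g=1.
Therefore p is ramified.

ramified


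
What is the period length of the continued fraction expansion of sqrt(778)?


Run the CF algorithm for sqrt(778).
a_0 = floor(sqrt(778)) = 27; set m_0=0, q_0=1.
Recurrence: m' = q*a - m,  q' = (d - m'^2)/q,  a' = floor((a_0 + m')/q').
  step 1: m=27, q=49, a=1
  step 2: m=22, q=6, a=8
  step 3: m=26, q=17, a=3
  step 4: m=25, q=9, a=5
  step 5: m=20, q=42, a=1
  step 6: m=22, q=7, a=7
  step 7: m=27, q=7, a=7
  step 8: m=22, q=42, a=1
  step 9: m=20, q=9, a=5
  step 10: m=25, q=17, a=3
  step 11: m=26, q=6, a=8
  step 12: m=22, q=49, a=1
  step 13: m=27, q=1, a=54
a_13 = 2*a_0 = 54, so the period closes here.
sqrt(778) = [27; 1, 8, 3, 5, 1, 7, 7, 1, 5, 3, 8, 1, 54]
Period length = 13

13


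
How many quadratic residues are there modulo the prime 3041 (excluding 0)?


For prime p, the number of non-zero quadratic residues is (p-1)/2.
= (3041-1)/2
= 1520

1520


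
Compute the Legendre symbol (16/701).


p = 701 is prime, so compute (16/701) with the reciprocity algorithm (Jacobi-symbol steps: pull out 2s via (2/n), flip via reciprocity, reduce):
  pull out 2: (2/701) = -1  (since 701 mod 8 = 5)
  pull out 2: (2/701) = -1  (since 701 mod 8 = 5)
  pull out 2: (2/701) = -1  (since 701 mod 8 = 5)
  pull out 2: (2/701) = -1  (since 701 mod 8 = 5)
  (1/701) = 1
Product of signs = 1
(16/701) = 1

1


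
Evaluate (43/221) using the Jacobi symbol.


Compute (43/221) via quadratic reciprocity:
  reciprocity: (43/221) -> +(221/43)
  reduce: (6/43)
  pull out 2: (2/43) = -1  (since 43 mod 8 = 3)
  reciprocity: (3/43) -> -(43/3)
  reduce: (1/3)
  (1/3) = 1
Product of signs = 1

1


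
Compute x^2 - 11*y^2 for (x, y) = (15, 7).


x^2 - d*y^2
= 15^2 - 11*7^2
= 225 - 539
= -314

-314


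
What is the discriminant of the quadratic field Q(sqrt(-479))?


For K = Q(sqrt(d)) with d squarefree: disc(K) = d if d = 1 mod 4, and disc(K) = 4d if d = 2 or 3 mod 4.
Here d = -479, and d mod 4 = 1.
d = 1 mod 4 (O_K = Z[(1+sqrt(d))/2]), so disc(K) = d = -479

-479


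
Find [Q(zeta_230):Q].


The degree equals Euler's totient phi(230).
230 = 2 * 5 * 23
phi(230) = 88

88


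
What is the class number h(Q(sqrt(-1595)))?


K = Q(sqrt(-1595)). d mod 4 = 1, so D = disc(K) = d = -1595
h(K) equals the number of primitive reduced positive-definite forms (a, b, c) = a*x^2 + b*x*y + c*y^2 with b^2 - 4ac = D,
where reduced means |b| <= a <= c, with b >= 0 whenever |b| = a or a = c, and primitive means gcd(a, b, c) = 1.
Reduced forces 3a^2 <= |D| = 1595, so 1 <= a <= 23; b must have the parity of D, and c = (b^2 - D)/(4a) must be an integer >= a.
Enumerate a = 1..23, b in [-a, a]:
  a=1: (1, 1, 399)  [1]
  a=2: none
  a=3: (3, -1, 133), (3, 1, 133)  [2]
  a=4: none
  a=5: (5, 5, 81)  [1]
  a=6: none
  a=7: (7, -1, 57), (7, 1, 57)  [2]
  a=8: none
  a=9: (9, -5, 45), (9, 5, 45)  [2]
  a=10: none
  a=11: (11, 11, 39)  [1]
  a=12: none
  a=13: (13, -11, 33), (13, 11, 33)  [2]
  a=14: none
  a=15: (15, -5, 27), (15, 5, 27)  [2]
  a=16..18: none
  a=19: (19, -1, 21), (19, 1, 21)  [2]
  a=20: none
  a=21: (21, 13, 21)  [1]
  a=22..23: none
Total reduced forms: 1 + 2 + 1 + 2 + 2 + 1 + 2 + 2 + 2 + 1 = 16
h = 16

16


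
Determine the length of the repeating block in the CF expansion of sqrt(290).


Run the CF algorithm for sqrt(290).
a_0 = floor(sqrt(290)) = 17; set m_0=0, q_0=1.
Recurrence: m' = q*a - m,  q' = (d - m'^2)/q,  a' = floor((a_0 + m')/q').
  step 1: m=17, q=1, a=34
a_1 = 2*a_0 = 34, so the period closes here.
sqrt(290) = [17; 34]
Period length = 1

1


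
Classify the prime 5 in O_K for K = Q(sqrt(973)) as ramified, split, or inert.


K = Q(sqrt(973)). Since d mod 4 = 1, disc(K) = 973.
Check p | disc: 973 mod 5 = 3.
p does not divide disc. Compute Legendre symbol (d/p):
3^((5-1)/2) mod 5 = -1
(d/p) = -1, so p is inert: (p) stays prime with e=1, f=2, g=1.
Therefore p is inert.

inert


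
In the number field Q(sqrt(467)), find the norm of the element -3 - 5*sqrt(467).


N(a + b*sqrt(d)) = a^2 - d*b^2
= (-3)^2 - (467)*(-5)^2
= 9 - 11675
= -11666

-11666


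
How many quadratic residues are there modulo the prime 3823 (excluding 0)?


For prime p, the number of non-zero quadratic residues is (p-1)/2.
= (3823-1)/2
= 1911

1911


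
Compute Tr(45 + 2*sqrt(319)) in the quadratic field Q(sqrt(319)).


Tr(a + b*sqrt(d)) = (a + b*sqrt(d)) + (a - b*sqrt(d)) = 2a
= 2 * (45)
= 90

90


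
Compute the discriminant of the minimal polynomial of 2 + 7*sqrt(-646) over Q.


The element 2 + 7*sqrt(-646) has minimal polynomial:
x^2 - 4*x + 31658
Discriminant = (-4)^2 - 4*(31658)
= 16 - 126632
= -126616

-126616


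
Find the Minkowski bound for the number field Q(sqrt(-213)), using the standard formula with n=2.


d = -213, d mod 4 = 3, so disc(K) = 4d = -852; |disc(K)| = 852
Imaginary quadratic field, so n = 2, s = r2 = 1, r1 = 0
M = (n!/n^n) * (4/pi)^s * sqrt(|disc(K)|) = (2!/2^2) * (4/pi)^1 * sqrt(852)
= 0.5 * 1.273240 * 29.189039
= 18.5823

18.5823


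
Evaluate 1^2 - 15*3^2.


x^2 - d*y^2
= 1^2 - 15*3^2
= 1 - 135
= -134

-134


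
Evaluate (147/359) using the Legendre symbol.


p = 359 is prime, so compute (147/359) with the reciprocity algorithm (Jacobi-symbol steps: pull out 2s via (2/n), flip via reciprocity, reduce):
  reciprocity: (147/359) -> -(359/147)
  reduce: (65/147)
  reciprocity: (65/147) -> +(147/65)
  reduce: (17/65)
  reciprocity: (17/65) -> +(65/17)
  reduce: (14/17)
  pull out 2: (2/17) = +1  (since 17 mod 8 = 1)
  reciprocity: (7/17) -> +(17/7)
  reduce: (3/7)
  reciprocity: (3/7) -> -(7/3)
  reduce: (1/3)
  (1/3) = 1
Product of signs = 1
(147/359) = 1

1


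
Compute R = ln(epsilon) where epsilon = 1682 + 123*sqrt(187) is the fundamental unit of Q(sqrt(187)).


epsilon = 1682 + 123*sqrt(187)
= 3363.9997
R = ln(3363.9997)
= 8.1209

8.1209


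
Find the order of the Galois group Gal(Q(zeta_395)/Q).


|Gal(Q(zeta_395)/Q)| = phi(395)
= 312

312


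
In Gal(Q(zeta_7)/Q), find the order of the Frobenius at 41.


The Frobenius at p in Gal(Q(zeta_n)/Q) = (Z/nZ)* is the class of p, so its order is ord_7(41), the smallest k >= 1 with 41^k = 1 mod 7.
n = 7 = 7, phi(7) = 6; the order divides phi(n).
Divisors of 6: 1, 2, 3, 6
Repeated squaring mod 7: 41^1 = 6, 41^2 = 1, 41^4 = 1
Test divisors in increasing order:
  k=1: 41^1 = 6 mod 7
  k=2: 41^2 = 1 mod 7  <- first divisor giving 1
Order = 2

2


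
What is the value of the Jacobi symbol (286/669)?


Compute (286/669) via quadratic reciprocity:
  pull out 2: (2/669) = -1  (since 669 mod 8 = 5)
  reciprocity: (143/669) -> +(669/143)
  reduce: (97/143)
  reciprocity: (97/143) -> +(143/97)
  reduce: (46/97)
  pull out 2: (2/97) = +1  (since 97 mod 8 = 1)
  reciprocity: (23/97) -> +(97/23)
  reduce: (5/23)
  reciprocity: (5/23) -> +(23/5)
  reduce: (3/5)
  reciprocity: (3/5) -> +(5/3)
  reduce: (2/3)
  pull out 2: (2/3) = -1  (since 3 mod 8 = 3)
  (1/3) = 1
Product of signs = 1

1


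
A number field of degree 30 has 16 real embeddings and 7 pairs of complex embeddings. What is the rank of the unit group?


By Dirichlet's unit theorem:
rank = r1 + r2 - 1
= 16 + 7 - 1
= 22

22


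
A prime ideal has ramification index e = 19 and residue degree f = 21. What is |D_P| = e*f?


|D_P| = e * f
= 19 * 21
= 399

399


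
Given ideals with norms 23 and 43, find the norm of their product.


N(IJ) = N(I) * N(J)
= 23 * 43
= 989

989


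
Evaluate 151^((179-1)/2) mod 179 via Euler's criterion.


p = 179 is prime and the exponent is (p-1)/2 = 89, so by Euler's criterion 151^89 = (151/179) = +1 or -1 mod 179.
Compute by square-and-multiply:
  89 = 64 + 16 + 8 + 1 (binary 1011001)
  Repeated squaring mod 179: 151^1 = 151, 151^2 = 68, 151^4 = 149, 151^8 = 5, 151^16 = 25, 151^32 = 88, 151^64 = 47
  151^89 = 151^64 * 151^16 * 151^8 * 151^1 = 47 * 25 * 5 * 151 mod 179
    47 * 25 = 1175 = 101 mod 179
    101 * 5 = 505 = 147 mod 179
    147 * 151 = 22197 = 1 mod 179
  151^89 = 1 mod 179
Result 1: 151 is a quadratic residue mod 179.
151^89 mod 179 = 1

1


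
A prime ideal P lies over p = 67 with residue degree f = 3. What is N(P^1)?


N(P^a) = p^(a*f)
= 67^(1*3)
= 67^3
= 300763

300763


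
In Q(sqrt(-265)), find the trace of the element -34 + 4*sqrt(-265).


Tr(a + b*sqrt(d)) = (a + b*sqrt(d)) + (a - b*sqrt(d)) = 2a
= 2 * (-34)
= -68

-68


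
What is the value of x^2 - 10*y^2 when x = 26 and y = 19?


x^2 - d*y^2
= 26^2 - 10*19^2
= 676 - 3610
= -2934

-2934


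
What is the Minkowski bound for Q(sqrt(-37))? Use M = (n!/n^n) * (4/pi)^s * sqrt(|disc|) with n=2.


d = -37, d mod 4 = 3, so disc(K) = 4d = -148; |disc(K)| = 148
Imaginary quadratic field, so n = 2, s = r2 = 1, r1 = 0
M = (n!/n^n) * (4/pi)^s * sqrt(|disc(K)|) = (2!/2^2) * (4/pi)^1 * sqrt(148)
= 0.5 * 1.273240 * 12.165525
= 7.7448

7.7448


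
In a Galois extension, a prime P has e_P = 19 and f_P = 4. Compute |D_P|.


|D_P| = e * f
= 19 * 4
= 76

76


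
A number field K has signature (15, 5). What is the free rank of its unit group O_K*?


By Dirichlet's unit theorem:
rank = r1 + r2 - 1
= 15 + 5 - 1
= 19

19


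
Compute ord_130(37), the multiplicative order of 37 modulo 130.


We want ord_130(37), the smallest k >= 1 with 37^k = 1 mod 130.
n = 130 = 2 * 5 * 13, phi(130) = 48; the order divides phi(n).
Divisors of 48: 1, 2, 3, 4, 6, 8, 12, 16, 24, 48
Repeated squaring mod 130: 37^1 = 37, 37^2 = 69, 37^4 = 81, 37^8 = 61, 37^16 = 81, 37^32 = 61
Test divisors in increasing order:
  k=1: 37^1 = 37 mod 130
  k=2: 37^2 = 69 mod 130
  k=3: 37^3 = 69 * 37 = 83 mod 130
  k=4: 37^4 = 81 mod 130
  k=6: 37^6 = 81 * 69 = 129 mod 130
  k=8: 37^8 = 61 mod 130
  k=12: 37^12 = 61 * 81 = 1 mod 130  <- first divisor giving 1
Order = 12

12


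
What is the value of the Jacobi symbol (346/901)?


Compute (346/901) via quadratic reciprocity:
  pull out 2: (2/901) = -1  (since 901 mod 8 = 5)
  reciprocity: (173/901) -> +(901/173)
  reduce: (36/173)
  pull out 2: (2/173) = -1  (since 173 mod 8 = 5)
  pull out 2: (2/173) = -1  (since 173 mod 8 = 5)
  reciprocity: (9/173) -> +(173/9)
  reduce: (2/9)
  pull out 2: (2/9) = +1  (since 9 mod 8 = 1)
  (1/9) = 1
Product of signs = -1

-1


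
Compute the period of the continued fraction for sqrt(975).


Run the CF algorithm for sqrt(975).
a_0 = floor(sqrt(975)) = 31; set m_0=0, q_0=1.
Recurrence: m' = q*a - m,  q' = (d - m'^2)/q,  a' = floor((a_0 + m')/q').
  step 1: m=31, q=14, a=4
  step 2: m=25, q=25, a=2
  step 3: m=25, q=14, a=4
  step 4: m=31, q=1, a=62
a_4 = 2*a_0 = 62, so the period closes here.
sqrt(975) = [31; 4, 2, 4, 62]
Period length = 4

4


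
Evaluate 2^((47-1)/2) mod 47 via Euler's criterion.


p = 47 is prime and the exponent is (p-1)/2 = 23, so by Euler's criterion 2^23 = (2/47) = +1 or -1 mod 47.
Compute by square-and-multiply:
  23 = 16 + 4 + 2 + 1 (binary 10111)
  Repeated squaring mod 47: 2^1 = 2, 2^2 = 4, 2^4 = 16, 2^8 = 21, 2^16 = 18
  2^23 = 2^16 * 2^4 * 2^2 * 2^1 = 18 * 16 * 4 * 2 mod 47
    18 * 16 = 288 = 6 mod 47
    6 * 4 = 24 = 24 mod 47
    24 * 2 = 48 = 1 mod 47
  2^23 = 1 mod 47
Result 1: 2 is a quadratic residue mod 47.
2^23 mod 47 = 1

1


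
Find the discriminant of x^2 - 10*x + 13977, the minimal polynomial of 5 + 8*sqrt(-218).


The element 5 + 8*sqrt(-218) has minimal polynomial:
x^2 - 10*x + 13977
Discriminant = (-10)^2 - 4*(13977)
= 100 - 55908
= -55808

-55808


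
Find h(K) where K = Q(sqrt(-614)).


K = Q(sqrt(-614)). d mod 4 = 2, so D = disc(K) = 4d = -2456
h(K) equals the number of primitive reduced positive-definite forms (a, b, c) = a*x^2 + b*x*y + c*y^2 with b^2 - 4ac = D,
where reduced means |b| <= a <= c, with b >= 0 whenever |b| = a or a = c, and primitive means gcd(a, b, c) = 1.
Reduced forces 3a^2 <= |D| = 2456, so 1 <= a <= 28; b must have the parity of D, and c = (b^2 - D)/(4a) must be an integer >= a.
Enumerate a = 1..28, b in [-a, a]:
  a=1: (1, 0, 614)  [1]
  a=2: (2, 0, 307)  [1]
  a=3: (3, -2, 205), (3, 2, 205)  [2]
  a=4: none
  a=5: (5, -2, 123), (5, 2, 123)  [2]
  a=6: (6, -4, 103), (6, 4, 103)  [2]
  a=7: (7, -6, 89), (7, 6, 89)  [2]
  a=8: none
  a=9: (9, -8, 70), (9, 8, 70)  [2]
  a=10: (10, -8, 63), (10, 8, 63)  [2]
  a=11..12: none
  a=13: (13, -12, 50), (13, 12, 50)  [2]
  a=14: (14, -8, 45), (14, 8, 45)  [2]
  a=15: (15, -8, 42), (15, -2, 41), (15, 2, 41), (15, 8, 42)  [4]
  a=16: none
  a=17: (17, -14, 39), (17, 14, 39)  [2]
  a=18: (18, -8, 35), (18, 8, 35)  [2]
  a=19..20: none
  a=21: (21, -20, 34), (21, -8, 30), (21, 8, 30), (21, 20, 34)  [4]
  a=22..24: none
  a=25: (25, -12, 26), (25, 12, 26)  [2]
  a=26: none
  a=27: (27, -26, 29), (27, 26, 29)  [2]
  a=28: none
Total reduced forms: 1 + 1 + 2 + 2 + 2 + 2 + 2 + 2 + 2 + 2 + 4 + 2 + 2 + 4 + 2 + 2 = 34
h = 34

34


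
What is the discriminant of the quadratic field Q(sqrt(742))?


For K = Q(sqrt(d)) with d squarefree: disc(K) = d if d = 1 mod 4, and disc(K) = 4d if d = 2 or 3 mod 4.
Here d = 742, and d mod 4 = 2.
d = 2 mod 4, not 1 (O_K = Z[sqrt(d)]), so disc(K) = 4d = 4 * (742) = 2968

2968


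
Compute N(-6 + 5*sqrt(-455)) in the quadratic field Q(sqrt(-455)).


N(a + b*sqrt(d)) = a^2 - d*b^2
= (-6)^2 - (-455)*(5)^2
= 36 + 11375
= 11411

11411


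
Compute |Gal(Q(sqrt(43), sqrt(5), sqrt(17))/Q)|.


The 3 square roots of distinct primes are multiplicatively independent over Q,
so [K:Q] = 2^3 and Gal(K/Q) is isomorphic to (Z/2Z)^3.
|Gal| = 2^3 = 8

8


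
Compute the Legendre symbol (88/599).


p = 599 is prime, so compute (88/599) with the reciprocity algorithm (Jacobi-symbol steps: pull out 2s via (2/n), flip via reciprocity, reduce):
  pull out 2: (2/599) = +1  (since 599 mod 8 = 7)
  pull out 2: (2/599) = +1  (since 599 mod 8 = 7)
  pull out 2: (2/599) = +1  (since 599 mod 8 = 7)
  reciprocity: (11/599) -> -(599/11)
  reduce: (5/11)
  reciprocity: (5/11) -> +(11/5)
  reduce: (1/5)
  (1/5) = 1
Product of signs = -1
(88/599) = -1

-1


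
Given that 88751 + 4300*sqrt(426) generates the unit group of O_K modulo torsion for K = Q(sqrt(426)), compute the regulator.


epsilon = 88751 + 4300*sqrt(426)
= 177502.0000
R = ln(177502.0000)
= 12.0867

12.0867


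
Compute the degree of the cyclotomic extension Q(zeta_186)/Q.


The degree equals Euler's totient phi(186).
186 = 2 * 3 * 31
phi(186) = 60

60


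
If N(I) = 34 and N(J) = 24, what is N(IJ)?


N(IJ) = N(I) * N(J)
= 34 * 24
= 816

816


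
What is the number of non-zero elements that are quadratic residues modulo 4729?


For prime p, the number of non-zero quadratic residues is (p-1)/2.
= (4729-1)/2
= 2364

2364


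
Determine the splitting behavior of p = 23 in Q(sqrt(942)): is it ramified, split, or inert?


K = Q(sqrt(942)). Since d mod 4 = 2, disc(K) = 3768.
Check p | disc: 3768 mod 23 = 19.
p does not divide disc. Compute Legendre symbol (d/p):
22^((23-1)/2) mod 23 = -1
(d/p) = -1, so p is inert: (p) stays prime with e=1, f=2, g=1.
Therefore p is inert.

inert


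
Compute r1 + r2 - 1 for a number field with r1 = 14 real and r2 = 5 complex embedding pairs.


By Dirichlet's unit theorem:
rank = r1 + r2 - 1
= 14 + 5 - 1
= 18

18


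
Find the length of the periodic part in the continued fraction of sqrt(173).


Run the CF algorithm for sqrt(173).
a_0 = floor(sqrt(173)) = 13; set m_0=0, q_0=1.
Recurrence: m' = q*a - m,  q' = (d - m'^2)/q,  a' = floor((a_0 + m')/q').
  step 1: m=13, q=4, a=6
  step 2: m=11, q=13, a=1
  step 3: m=2, q=13, a=1
  step 4: m=11, q=4, a=6
  step 5: m=13, q=1, a=26
a_5 = 2*a_0 = 26, so the period closes here.
sqrt(173) = [13; 6, 1, 1, 6, 26]
Period length = 5

5


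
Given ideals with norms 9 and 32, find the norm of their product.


N(IJ) = N(I) * N(J)
= 9 * 32
= 288

288


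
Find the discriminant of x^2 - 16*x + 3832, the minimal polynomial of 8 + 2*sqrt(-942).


The element 8 + 2*sqrt(-942) has minimal polynomial:
x^2 - 16*x + 3832
Discriminant = (-16)^2 - 4*(3832)
= 256 - 15328
= -15072

-15072


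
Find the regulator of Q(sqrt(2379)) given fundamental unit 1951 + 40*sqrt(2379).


epsilon = 1951 + 40*sqrt(2379)
= 3901.9997
R = ln(3901.9997)
= 8.2692

8.2692


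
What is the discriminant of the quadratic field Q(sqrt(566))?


For K = Q(sqrt(d)) with d squarefree: disc(K) = d if d = 1 mod 4, and disc(K) = 4d if d = 2 or 3 mod 4.
Here d = 566, and d mod 4 = 2.
d = 2 mod 4, not 1 (O_K = Z[sqrt(d)]), so disc(K) = 4d = 4 * (566) = 2264

2264


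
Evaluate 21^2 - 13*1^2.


x^2 - d*y^2
= 21^2 - 13*1^2
= 441 - 13
= 428

428


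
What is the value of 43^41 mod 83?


p = 83 is prime and the exponent is (p-1)/2 = 41, so by Euler's criterion 43^41 = (43/83) = +1 or -1 mod 83.
Compute by square-and-multiply:
  41 = 32 + 8 + 1 (binary 101001)
  Repeated squaring mod 83: 43^1 = 43, 43^2 = 23, 43^4 = 31, 43^8 = 48, 43^16 = 63, 43^32 = 68
  43^41 = 43^32 * 43^8 * 43^1 = 68 * 48 * 43 mod 83
    68 * 48 = 3264 = 27 mod 83
    27 * 43 = 1161 = 82 mod 83
  43^41 = 82 mod 83
Result 82 = p - 1 = -1 mod 83: 43 is a quadratic non-residue mod 83. As a residue in [0, p-1] the value is 82.
43^41 mod 83 = 82

82


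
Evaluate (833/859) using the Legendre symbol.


p = 859 is prime, so compute (833/859) with the reciprocity algorithm (Jacobi-symbol steps: pull out 2s via (2/n), flip via reciprocity, reduce):
  reciprocity: (833/859) -> +(859/833)
  reduce: (26/833)
  pull out 2: (2/833) = +1  (since 833 mod 8 = 1)
  reciprocity: (13/833) -> +(833/13)
  reduce: (1/13)
  (1/13) = 1
Product of signs = 1
(833/859) = 1

1


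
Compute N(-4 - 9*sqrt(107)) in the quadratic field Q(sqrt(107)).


N(a + b*sqrt(d)) = a^2 - d*b^2
= (-4)^2 - (107)*(-9)^2
= 16 - 8667
= -8651

-8651


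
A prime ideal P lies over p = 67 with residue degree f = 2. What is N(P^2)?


N(P^a) = p^(a*f)
= 67^(2*2)
= 67^4
= 20151121

20151121


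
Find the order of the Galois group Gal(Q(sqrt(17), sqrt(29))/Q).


The 2 square roots of distinct primes are multiplicatively independent over Q,
so [K:Q] = 2^2 and Gal(K/Q) is isomorphic to (Z/2Z)^2.
|Gal| = 2^2 = 4

4


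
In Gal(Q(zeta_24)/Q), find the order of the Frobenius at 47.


The Frobenius at p in Gal(Q(zeta_n)/Q) = (Z/nZ)* is the class of p, so its order is ord_24(47), the smallest k >= 1 with 47^k = 1 mod 24.
n = 24 = 2^3 * 3, phi(24) = 8; the order divides phi(n).
Divisors of 8: 1, 2, 4, 8
Repeated squaring mod 24: 47^1 = 23, 47^2 = 1, 47^4 = 1, 47^8 = 1
Test divisors in increasing order:
  k=1: 47^1 = 23 mod 24
  k=2: 47^2 = 1 mod 24  <- first divisor giving 1
Order = 2

2


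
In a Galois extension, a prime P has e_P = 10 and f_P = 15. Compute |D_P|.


|D_P| = e * f
= 10 * 15
= 150

150


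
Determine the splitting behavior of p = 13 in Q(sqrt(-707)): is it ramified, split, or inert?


K = Q(sqrt(-707)). Since d mod 4 = 1, disc(K) = -707.
Check p | disc: -707 mod 13 = 8.
p does not divide disc. Compute Legendre symbol (d/p):
8^((13-1)/2) mod 13 = -1
(d/p) = -1, so p is inert: (p) stays prime with e=1, f=2, g=1.
Therefore p is inert.

inert


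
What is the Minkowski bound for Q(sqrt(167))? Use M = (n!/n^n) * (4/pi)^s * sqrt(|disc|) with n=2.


d = 167, d mod 4 = 3, so disc(K) = 4d = 668; |disc(K)| = 668
Real quadratic field, so n = 2, s = r2 = 0, r1 = 2
M = (n!/n^n) * (4/pi)^s * sqrt(|disc(K)|) = (2!/2^2) * (4/pi)^0 * sqrt(668)
= 0.5 * 1.000000 * 25.845696
= 12.9228

12.9228


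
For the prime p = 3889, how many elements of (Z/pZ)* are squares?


For prime p, the number of non-zero quadratic residues is (p-1)/2.
= (3889-1)/2
= 1944

1944


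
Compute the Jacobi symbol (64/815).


Compute (64/815) via quadratic reciprocity:
  pull out 2: (2/815) = +1  (since 815 mod 8 = 7)
  pull out 2: (2/815) = +1  (since 815 mod 8 = 7)
  pull out 2: (2/815) = +1  (since 815 mod 8 = 7)
  pull out 2: (2/815) = +1  (since 815 mod 8 = 7)
  pull out 2: (2/815) = +1  (since 815 mod 8 = 7)
  pull out 2: (2/815) = +1  (since 815 mod 8 = 7)
  (1/815) = 1
Product of signs = 1

1


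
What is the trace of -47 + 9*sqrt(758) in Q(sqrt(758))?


Tr(a + b*sqrt(d)) = (a + b*sqrt(d)) + (a - b*sqrt(d)) = 2a
= 2 * (-47)
= -94

-94


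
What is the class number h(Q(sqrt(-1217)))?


K = Q(sqrt(-1217)). d mod 4 = 3, so D = disc(K) = 4d = -4868
h(K) equals the number of primitive reduced positive-definite forms (a, b, c) = a*x^2 + b*x*y + c*y^2 with b^2 - 4ac = D,
where reduced means |b| <= a <= c, with b >= 0 whenever |b| = a or a = c, and primitive means gcd(a, b, c) = 1.
Reduced forces 3a^2 <= |D| = 4868, so 1 <= a <= 40; b must have the parity of D, and c = (b^2 - D)/(4a) must be an integer >= a.
Enumerate a = 1..40, b in [-a, a]:
  a=1: (1, 0, 1217)  [1]
  a=2: (2, 2, 609)  [1]
  a=3: (3, -2, 406), (3, 2, 406)  [2]
  a=4..5: none
  a=6: (6, -2, 203), (6, 2, 203)  [2]
  a=7: (7, -2, 174), (7, 2, 174)  [2]
  a=8: none
  a=9: (9, -8, 137), (9, 8, 137)  [2]
  a=10: none
  a=11: (11, -4, 111), (11, 4, 111)  [2]
  a=12..13: none
  a=14: (14, -2, 87), (14, 2, 87)  [2]
  a=15..17: none
  a=18: (18, -10, 69), (18, 10, 69)  [2]
  a=19..20: none
  a=21: (21, -16, 61), (21, -2, 58), (21, 2, 58), (21, 16, 61)  [4]
  a=22: (22, -18, 59), (22, 18, 59)  [2]
  a=23: (23, -10, 54), (23, 10, 54)  [2]
  a=24..26: none
  a=27: (27, -10, 46), (27, 10, 46)  [2]
  a=28: none
  a=29: (29, -2, 42), (29, 2, 42)  [2]
  a=30..32: none
  a=33: (33, -26, 42), (33, -4, 37), (33, 4, 37), (33, 26, 42)  [4]
  a=34..40: none
Total reduced forms: 1 + 1 + 2 + 2 + 2 + 2 + 2 + 2 + 2 + 4 + 2 + 2 + 2 + 2 + 4 = 32
h = 32

32


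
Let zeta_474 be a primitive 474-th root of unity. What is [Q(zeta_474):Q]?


The degree equals Euler's totient phi(474).
474 = 2 * 3 * 79
phi(474) = 156

156


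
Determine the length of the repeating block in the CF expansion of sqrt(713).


Run the CF algorithm for sqrt(713).
a_0 = floor(sqrt(713)) = 26; set m_0=0, q_0=1.
Recurrence: m' = q*a - m,  q' = (d - m'^2)/q,  a' = floor((a_0 + m')/q').
  step 1: m=26, q=37, a=1
  step 2: m=11, q=16, a=2
  step 3: m=21, q=17, a=2
  step 4: m=13, q=32, a=1
  step 5: m=19, q=11, a=4
  step 6: m=25, q=8, a=6
  step 7: m=23, q=23, a=2
  step 8: m=23, q=8, a=6
  step 9: m=25, q=11, a=4
  step 10: m=19, q=32, a=1
  step 11: m=13, q=17, a=2
  step 12: m=21, q=16, a=2
  step 13: m=11, q=37, a=1
  step 14: m=26, q=1, a=52
a_14 = 2*a_0 = 52, so the period closes here.
sqrt(713) = [26; 1, 2, 2, 1, 4, 6, 2, 6, 4, 1, 2, 2, 1, 52]
Period length = 14

14


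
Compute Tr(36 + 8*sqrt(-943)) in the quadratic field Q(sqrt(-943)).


Tr(a + b*sqrt(d)) = (a + b*sqrt(d)) + (a - b*sqrt(d)) = 2a
= 2 * (36)
= 72

72


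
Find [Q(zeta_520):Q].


The degree equals Euler's totient phi(520).
520 = 2^3 * 5 * 13
phi(520) = 192

192


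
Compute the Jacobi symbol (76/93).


Compute (76/93) via quadratic reciprocity:
  pull out 2: (2/93) = -1  (since 93 mod 8 = 5)
  pull out 2: (2/93) = -1  (since 93 mod 8 = 5)
  reciprocity: (19/93) -> +(93/19)
  reduce: (17/19)
  reciprocity: (17/19) -> +(19/17)
  reduce: (2/17)
  pull out 2: (2/17) = +1  (since 17 mod 8 = 1)
  (1/17) = 1
Product of signs = 1

1


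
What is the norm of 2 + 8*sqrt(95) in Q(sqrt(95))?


N(a + b*sqrt(d)) = a^2 - d*b^2
= (2)^2 - (95)*(8)^2
= 4 - 6080
= -6076

-6076


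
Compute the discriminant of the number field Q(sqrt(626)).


For K = Q(sqrt(d)) with d squarefree: disc(K) = d if d = 1 mod 4, and disc(K) = 4d if d = 2 or 3 mod 4.
Here d = 626, and d mod 4 = 2.
d = 2 mod 4, not 1 (O_K = Z[sqrt(d)]), so disc(K) = 4d = 4 * (626) = 2504

2504


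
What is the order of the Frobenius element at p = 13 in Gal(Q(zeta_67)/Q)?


The Frobenius at p in Gal(Q(zeta_n)/Q) = (Z/nZ)* is the class of p, so its order is ord_67(13), the smallest k >= 1 with 13^k = 1 mod 67.
n = 67 = 67, phi(67) = 66; the order divides phi(n).
Divisors of 66: 1, 2, 3, 6, 11, 22, 33, 66
Repeated squaring mod 67: 13^1 = 13, 13^2 = 35, 13^4 = 19, 13^8 = 26, 13^16 = 6, 13^32 = 36, 13^64 = 23
Test divisors in increasing order:
  k=1: 13^1 = 13 mod 67
  k=2: 13^2 = 35 mod 67
  k=3: 13^3 = 35 * 13 = 53 mod 67
  k=6: 13^6 = 19 * 35 = 62 mod 67
  k=11: 13^11 = 26 * 35 * 13 = 38 mod 67
  k=22: 13^22 = 6 * 19 * 35 = 37 mod 67
  k=33: 13^33 = 36 * 13 = 66 mod 67
  k=66: 13^66 = 23 * 35 = 1 mod 67  <- first divisor giving 1
Order = 66

66


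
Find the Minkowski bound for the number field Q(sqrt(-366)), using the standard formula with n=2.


d = -366, d mod 4 = 2, so disc(K) = 4d = -1464; |disc(K)| = 1464
Imaginary quadratic field, so n = 2, s = r2 = 1, r1 = 0
M = (n!/n^n) * (4/pi)^s * sqrt(|disc(K)|) = (2!/2^2) * (4/pi)^1 * sqrt(1464)
= 0.5 * 1.273240 * 38.262253
= 24.3585

24.3585


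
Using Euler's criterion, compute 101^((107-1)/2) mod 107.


p = 107 is prime and the exponent is (p-1)/2 = 53, so by Euler's criterion 101^53 = (101/107) = +1 or -1 mod 107.
Compute by square-and-multiply:
  53 = 32 + 16 + 4 + 1 (binary 110101)
  Repeated squaring mod 107: 101^1 = 101, 101^2 = 36, 101^4 = 12, 101^8 = 37, 101^16 = 85, 101^32 = 56
  101^53 = 101^32 * 101^16 * 101^4 * 101^1 = 56 * 85 * 12 * 101 mod 107
    56 * 85 = 4760 = 52 mod 107
    52 * 12 = 624 = 89 mod 107
    89 * 101 = 8989 = 1 mod 107
  101^53 = 1 mod 107
Result 1: 101 is a quadratic residue mod 107.
101^53 mod 107 = 1

1


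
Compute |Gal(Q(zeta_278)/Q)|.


|Gal(Q(zeta_278)/Q)| = phi(278)
= 138

138


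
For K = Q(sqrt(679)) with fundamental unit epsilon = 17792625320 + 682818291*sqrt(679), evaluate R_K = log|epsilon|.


epsilon = 17792625320 + 682818291*sqrt(679)
= 3.5585e+10
R = ln(3.5585e+10)
= 24.2952

24.2952


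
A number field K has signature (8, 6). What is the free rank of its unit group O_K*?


By Dirichlet's unit theorem:
rank = r1 + r2 - 1
= 8 + 6 - 1
= 13

13


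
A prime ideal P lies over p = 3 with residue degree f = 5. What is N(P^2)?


N(P^a) = p^(a*f)
= 3^(2*5)
= 3^10
= 59049

59049
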